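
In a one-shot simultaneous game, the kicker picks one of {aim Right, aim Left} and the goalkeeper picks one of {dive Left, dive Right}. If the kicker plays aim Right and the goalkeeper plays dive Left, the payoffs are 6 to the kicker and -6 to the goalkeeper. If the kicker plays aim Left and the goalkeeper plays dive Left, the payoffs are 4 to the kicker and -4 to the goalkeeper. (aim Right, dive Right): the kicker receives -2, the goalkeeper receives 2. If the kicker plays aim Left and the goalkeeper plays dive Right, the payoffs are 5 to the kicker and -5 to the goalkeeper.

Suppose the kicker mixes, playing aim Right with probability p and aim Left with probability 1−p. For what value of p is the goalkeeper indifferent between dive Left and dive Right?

p = 1/9

For the goalkeeper to be willing to mix, the goalkeeper must be indifferent between dive Left and dive Right, which pins down the kicker's mix.
  the goalkeeper's expected payoff from dive Left: p·(-6) + (1−p)·(-4) = -2p - 4
  the goalkeeper's expected payoff from dive Right: p·2 + (1−p)·(-5) = 7p - 5
  -2p - 4 = 7p - 5  ⇒  -9p = -1  ⇒  p = 1/9.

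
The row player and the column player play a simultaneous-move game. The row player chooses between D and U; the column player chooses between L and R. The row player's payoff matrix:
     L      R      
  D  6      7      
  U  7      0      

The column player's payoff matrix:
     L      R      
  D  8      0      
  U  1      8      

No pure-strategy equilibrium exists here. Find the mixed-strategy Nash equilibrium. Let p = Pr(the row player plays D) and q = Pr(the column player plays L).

p = 7/15, q = 7/8

For the column player to be willing to mix, the column player must be indifferent between L and R, which pins down the row player's mix.
  the column player's payoff to L: p·8 + (1−p)·1 = 7p + 1
  the column player's payoff to R: p·0 + (1−p)·8 = -8p + 8
  7p + 1 = -8p + 8  ⇒  15p = 7  ⇒  p = 7/15.
The row player's indifference between D and U determines the column player's mixing probability q:
  the row player's payoff to D: q·6 + (1−q)·7 = -q + 7
  the row player's payoff to U: q·7 + (1−q)·0 = 7q
  -q + 7 = 7q  ⇒  -8q = -7  ⇒  q = 7/8.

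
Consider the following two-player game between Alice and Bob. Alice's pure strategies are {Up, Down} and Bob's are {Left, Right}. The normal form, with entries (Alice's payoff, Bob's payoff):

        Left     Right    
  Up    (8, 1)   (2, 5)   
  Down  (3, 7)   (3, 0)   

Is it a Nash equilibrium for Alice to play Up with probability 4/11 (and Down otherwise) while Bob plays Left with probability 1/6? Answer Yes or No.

Given Alice's mix p = 4/11, Bob's payoff from Left is 53/11 but from Right is 20/11. Bob strictly prefers Left, so Bob would not mix.
So the proposed profile is not a Nash equilibrium.

No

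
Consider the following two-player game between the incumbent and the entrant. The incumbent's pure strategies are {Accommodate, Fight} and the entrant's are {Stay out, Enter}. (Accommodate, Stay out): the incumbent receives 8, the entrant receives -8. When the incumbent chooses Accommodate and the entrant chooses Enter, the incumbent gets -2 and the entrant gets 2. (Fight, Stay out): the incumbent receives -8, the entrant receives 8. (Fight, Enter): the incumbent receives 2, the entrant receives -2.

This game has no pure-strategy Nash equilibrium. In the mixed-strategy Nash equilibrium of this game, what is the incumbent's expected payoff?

0

The entrant's mix must leave the incumbent indifferent between Accommodate and Fight.
  the incumbent's expected payoff from Accommodate: q·8 + (1−q)·(-2) = 10q - 2
  the incumbent's expected payoff from Fight: q·(-8) + (1−q)·2 = -10q + 2
  10q - 2 = -10q + 2  ⇒  20q = 4  ⇒  q = 1/5.
At equilibrium the incumbent is indifferent across rows, so the incumbent's payoff equals the payoff from Accommodate: (1/5)·8 + (4/5)·(-2) = 0.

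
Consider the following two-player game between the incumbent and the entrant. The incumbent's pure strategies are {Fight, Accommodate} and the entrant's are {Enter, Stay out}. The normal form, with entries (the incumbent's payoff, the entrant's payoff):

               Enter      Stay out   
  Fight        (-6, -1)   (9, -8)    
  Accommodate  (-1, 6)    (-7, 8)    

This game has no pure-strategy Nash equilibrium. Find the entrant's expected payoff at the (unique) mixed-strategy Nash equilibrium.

40/9

Set the entrant's expected payoff from Enter equal to that from Stay out:
  the entrant's payoff from Enter: p·(-1) + (1−p)·6 = -7p + 6
  the entrant's payoff from Stay out: p·(-8) + (1−p)·8 = -16p + 8
  -7p + 6 = -16p + 8  ⇒  9p = 2  ⇒  p = 2/9.
At equilibrium the entrant is indifferent across columns, so the entrant's payoff equals the payoff from Enter: (2/9)·(-1) + (7/9)·6 = 40/9.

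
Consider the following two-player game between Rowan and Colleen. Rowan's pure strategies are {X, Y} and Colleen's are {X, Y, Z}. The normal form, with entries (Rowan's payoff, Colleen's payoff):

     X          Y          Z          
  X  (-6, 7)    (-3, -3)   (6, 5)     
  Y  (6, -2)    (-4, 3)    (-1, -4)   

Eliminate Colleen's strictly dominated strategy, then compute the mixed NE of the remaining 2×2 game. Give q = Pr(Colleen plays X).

q = 1/13

Colleen's strategy Z is strictly dominated by X: 7 > 5 and -2 > -4. Eliminate Z.
For Rowan to be willing to mix, Rowan must be indifferent between X and Y, which pins down Colleen's mix.
  Rowan's expected payoff from X: q·(-6) + (1−q)·(-3) = -3q - 3
  Rowan's expected payoff from Y: q·6 + (1−q)·(-4) = 10q - 4
  -3q - 3 = 10q - 4  ⇒  -13q = -1  ⇒  q = 1/13.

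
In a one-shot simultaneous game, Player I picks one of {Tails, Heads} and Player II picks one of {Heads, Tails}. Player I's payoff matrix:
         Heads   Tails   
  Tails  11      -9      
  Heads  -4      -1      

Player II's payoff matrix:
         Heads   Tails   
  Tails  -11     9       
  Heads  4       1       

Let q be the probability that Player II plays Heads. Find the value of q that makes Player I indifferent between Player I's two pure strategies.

q = 8/23

Player II's mix must leave Player I indifferent between Tails and Heads.
  Player I's payoff to Tails: q·11 + (1−q)·(-9) = 20q - 9
  Player I's payoff to Heads: q·(-4) + (1−q)·(-1) = -3q - 1
  20q - 9 = -3q - 1  ⇒  23q = 8  ⇒  q = 8/23.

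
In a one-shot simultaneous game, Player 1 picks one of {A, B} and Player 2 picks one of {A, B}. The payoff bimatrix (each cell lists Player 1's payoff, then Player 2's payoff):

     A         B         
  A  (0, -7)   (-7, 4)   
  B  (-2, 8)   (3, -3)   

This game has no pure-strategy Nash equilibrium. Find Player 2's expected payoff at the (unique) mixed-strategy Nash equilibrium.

Player 2's indifference between A and B determines Player 1's mixing probability p:
  Player 2's payoff from A: p·(-7) + (1−p)·8 = -15p + 8
  Player 2's payoff from B: p·4 + (1−p)·(-3) = 7p - 3
  -15p + 8 = 7p - 3  ⇒  -22p = -11  ⇒  p = 1/2.
At equilibrium Player 2 is indifferent across columns, so Player 2's payoff equals the payoff from A: (1/2)·(-7) + (1/2)·8 = 1/2.

1/2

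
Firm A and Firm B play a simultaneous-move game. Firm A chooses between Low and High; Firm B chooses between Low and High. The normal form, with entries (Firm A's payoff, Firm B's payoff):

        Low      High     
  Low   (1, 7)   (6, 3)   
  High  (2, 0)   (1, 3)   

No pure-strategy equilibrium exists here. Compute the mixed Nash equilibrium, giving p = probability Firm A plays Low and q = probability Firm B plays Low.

Firm B's indifference between Low and High determines Firm A's mixing probability p:
  Firm B's payoff to Low: p·7 + (1−p)·0 = 7p
  Firm B's payoff to High: p·3 + (1−p)·3 = 3
  7p = 3  ⇒  7p = 3  ⇒  p = 3/7.
Firm B's mix must leave Firm A indifferent between Low and High.
  Firm A's payoff from Low: q·1 + (1−q)·6 = -5q + 6
  Firm A's payoff from High: q·2 + (1−q)·1 = q + 1
  -5q + 6 = q + 1  ⇒  -6q = -5  ⇒  q = 5/6.

p = 3/7, q = 5/6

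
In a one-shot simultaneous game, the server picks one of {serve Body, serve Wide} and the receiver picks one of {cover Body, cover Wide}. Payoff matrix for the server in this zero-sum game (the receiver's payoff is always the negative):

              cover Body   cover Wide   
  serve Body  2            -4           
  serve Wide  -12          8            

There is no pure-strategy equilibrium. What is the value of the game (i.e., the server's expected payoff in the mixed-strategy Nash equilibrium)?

Set the server's expected payoff from serve Body equal to that from serve Wide:
  the server's expected payoff from serve Body: q·2 + (1−q)·(-4) = 6q - 4
  the server's expected payoff from serve Wide: q·(-12) + (1−q)·8 = -20q + 8
  6q - 4 = -20q + 8  ⇒  26q = 12  ⇒  q = 6/13.
The value is the server's expected payoff against this mix (using serve Body): (6/13)·2 + (7/13)·(-4) = -16/13.

v = -16/13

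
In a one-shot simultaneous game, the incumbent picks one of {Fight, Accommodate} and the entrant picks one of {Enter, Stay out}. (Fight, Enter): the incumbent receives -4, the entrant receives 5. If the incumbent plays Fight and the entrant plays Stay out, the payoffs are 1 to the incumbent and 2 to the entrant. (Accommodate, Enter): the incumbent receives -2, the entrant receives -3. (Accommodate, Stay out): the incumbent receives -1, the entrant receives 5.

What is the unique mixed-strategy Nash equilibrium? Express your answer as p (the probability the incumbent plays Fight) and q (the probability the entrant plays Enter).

p = 8/11, q = 1/2

For the entrant to be willing to mix, the entrant must be indifferent between Enter and Stay out, which pins down the incumbent's mix.
  the entrant's expected payoff from Enter: p·5 + (1−p)·(-3) = 8p - 3
  the entrant's expected payoff from Stay out: p·2 + (1−p)·5 = -3p + 5
  8p - 3 = -3p + 5  ⇒  11p = 8  ⇒  p = 8/11.
The incumbent's indifference between Fight and Accommodate determines the entrant's mixing probability q:
  the incumbent's expected payoff from Fight: q·(-4) + (1−q)·1 = -5q + 1
  the incumbent's expected payoff from Accommodate: q·(-2) + (1−q)·(-1) = -q - 1
  -5q + 1 = -q - 1  ⇒  -4q = -2  ⇒  q = 1/2.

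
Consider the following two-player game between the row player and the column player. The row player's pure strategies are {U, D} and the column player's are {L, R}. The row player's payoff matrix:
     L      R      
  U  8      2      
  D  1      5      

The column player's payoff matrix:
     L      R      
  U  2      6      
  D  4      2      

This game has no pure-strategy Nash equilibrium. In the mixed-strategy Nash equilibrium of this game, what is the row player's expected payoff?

In a mixed equilibrium the row player is indifferent between U and D; this condition fixes q.
  the row player's payoff from U: q·8 + (1−q)·2 = 6q + 2
  the row player's payoff from D: q·1 + (1−q)·5 = -4q + 5
  6q + 2 = -4q + 5  ⇒  10q = 3  ⇒  q = 3/10.
At equilibrium the row player is indifferent across rows, so the row player's payoff equals the payoff from U: (3/10)·8 + (7/10)·2 = 19/5.

19/5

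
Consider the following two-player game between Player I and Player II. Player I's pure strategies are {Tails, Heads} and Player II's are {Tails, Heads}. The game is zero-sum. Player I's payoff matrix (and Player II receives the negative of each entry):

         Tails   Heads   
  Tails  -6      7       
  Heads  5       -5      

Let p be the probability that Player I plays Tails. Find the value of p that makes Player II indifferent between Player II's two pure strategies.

p = 10/23

In a mixed equilibrium Player II is indifferent between Tails and Heads; this condition fixes p.
  Player II's expected payoff from Tails: p·6 + (1−p)·(-5) = 11p - 5
  Player II's expected payoff from Heads: p·(-7) + (1−p)·5 = -12p + 5
  11p - 5 = -12p + 5  ⇒  23p = 10  ⇒  p = 10/23.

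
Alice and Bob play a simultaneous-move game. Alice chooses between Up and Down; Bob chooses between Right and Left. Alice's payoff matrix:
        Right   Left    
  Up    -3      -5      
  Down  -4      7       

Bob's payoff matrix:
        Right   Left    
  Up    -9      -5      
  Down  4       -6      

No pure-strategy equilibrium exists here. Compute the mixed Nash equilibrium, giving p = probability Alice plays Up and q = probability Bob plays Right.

p = 5/7, q = 12/13

In a mixed equilibrium Bob is indifferent between Right and Left; this condition fixes p.
  Bob's payoff from Right: p·(-9) + (1−p)·4 = -13p + 4
  Bob's payoff from Left: p·(-5) + (1−p)·(-6) = p - 6
  -13p + 4 = p - 6  ⇒  -14p = -10  ⇒  p = 5/7.
In a mixed equilibrium Alice is indifferent between Up and Down; this condition fixes q.
  Alice's expected payoff from Up: q·(-3) + (1−q)·(-5) = 2q - 5
  Alice's expected payoff from Down: q·(-4) + (1−q)·7 = -11q + 7
  2q - 5 = -11q + 7  ⇒  13q = 12  ⇒  q = 12/13.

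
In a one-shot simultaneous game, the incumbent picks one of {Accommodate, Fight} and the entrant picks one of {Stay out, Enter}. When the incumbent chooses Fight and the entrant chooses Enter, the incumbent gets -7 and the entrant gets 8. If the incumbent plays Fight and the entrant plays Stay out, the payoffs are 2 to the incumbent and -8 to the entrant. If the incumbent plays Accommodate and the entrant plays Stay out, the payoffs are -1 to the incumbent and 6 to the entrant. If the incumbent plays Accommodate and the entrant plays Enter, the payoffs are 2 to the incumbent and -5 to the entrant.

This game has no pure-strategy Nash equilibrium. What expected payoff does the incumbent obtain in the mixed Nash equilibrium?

-1/4

The incumbent's indifference between Accommodate and Fight determines the entrant's mixing probability q:
  the incumbent's expected payoff from Accommodate: q·(-1) + (1−q)·2 = -3q + 2
  the incumbent's expected payoff from Fight: q·2 + (1−q)·(-7) = 9q - 7
  -3q + 2 = 9q - 7  ⇒  -12q = -9  ⇒  q = 3/4.
At equilibrium the incumbent is indifferent across rows, so the incumbent's payoff equals the payoff from Accommodate: (3/4)·(-1) + (1/4)·2 = -1/4.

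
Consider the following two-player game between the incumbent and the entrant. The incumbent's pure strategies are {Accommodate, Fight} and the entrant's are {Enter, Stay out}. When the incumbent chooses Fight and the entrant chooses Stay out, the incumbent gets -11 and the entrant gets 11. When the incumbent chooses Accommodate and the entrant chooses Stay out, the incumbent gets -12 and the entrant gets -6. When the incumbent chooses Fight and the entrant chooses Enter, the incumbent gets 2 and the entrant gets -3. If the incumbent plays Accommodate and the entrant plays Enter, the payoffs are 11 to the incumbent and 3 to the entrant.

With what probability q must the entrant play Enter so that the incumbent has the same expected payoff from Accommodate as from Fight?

q = 1/10

The incumbent's indifference between Accommodate and Fight determines the entrant's mixing probability q:
  the incumbent's payoff to Accommodate: q·11 + (1−q)·(-12) = 23q - 12
  the incumbent's payoff to Fight: q·2 + (1−q)·(-11) = 13q - 11
  23q - 12 = 13q - 11  ⇒  10q = 1  ⇒  q = 1/10.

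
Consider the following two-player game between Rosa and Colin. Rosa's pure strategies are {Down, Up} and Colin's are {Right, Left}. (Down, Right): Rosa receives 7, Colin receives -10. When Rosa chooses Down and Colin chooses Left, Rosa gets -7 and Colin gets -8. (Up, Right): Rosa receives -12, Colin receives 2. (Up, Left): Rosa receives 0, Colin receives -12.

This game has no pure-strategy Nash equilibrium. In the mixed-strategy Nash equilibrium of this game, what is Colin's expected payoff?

In a mixed equilibrium Colin is indifferent between Right and Left; this condition fixes p.
  Colin's payoff from Right: p·(-10) + (1−p)·2 = -12p + 2
  Colin's payoff from Left: p·(-8) + (1−p)·(-12) = 4p - 12
  -12p + 2 = 4p - 12  ⇒  -16p = -14  ⇒  p = 7/8.
At equilibrium Colin is indifferent across columns, so Colin's payoff equals the payoff from Right: (7/8)·(-10) + (1/8)·2 = -17/2.

-17/2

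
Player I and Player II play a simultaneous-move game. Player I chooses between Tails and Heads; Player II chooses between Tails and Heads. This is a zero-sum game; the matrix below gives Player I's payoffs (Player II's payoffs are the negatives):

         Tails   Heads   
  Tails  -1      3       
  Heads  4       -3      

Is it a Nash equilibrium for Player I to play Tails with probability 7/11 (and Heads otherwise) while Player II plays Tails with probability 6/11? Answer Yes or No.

Check Player II's indifference given Player I's mix p = 7/11:
  payoff from Tails = -9/11; payoff from Heads = -9/11 — equal.
Check Player I's indifference given Player II's mix q = 6/11:
  payoff from Tails = 9/11; payoff from Heads = 9/11 — equal.
Both players are indifferent, so neither can profitably deviate.

Yes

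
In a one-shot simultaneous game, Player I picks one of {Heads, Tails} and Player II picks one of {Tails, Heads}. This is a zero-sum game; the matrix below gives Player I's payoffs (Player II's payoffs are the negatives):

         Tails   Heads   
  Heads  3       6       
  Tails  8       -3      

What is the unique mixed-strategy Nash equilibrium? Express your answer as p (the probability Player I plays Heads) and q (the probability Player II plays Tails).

p = 11/14, q = 9/14

For Player II to be willing to mix, Player II must be indifferent between Tails and Heads, which pins down Player I's mix.
  Player II's expected payoff from Tails: p·(-3) + (1−p)·(-8) = 5p - 8
  Player II's expected payoff from Heads: p·(-6) + (1−p)·3 = -9p + 3
  5p - 8 = -9p + 3  ⇒  14p = 11  ⇒  p = 11/14.
For Player I to be willing to mix, Player I must be indifferent between Heads and Tails, which pins down Player II's mix.
  Player I's payoff to Heads: q·3 + (1−q)·6 = -3q + 6
  Player I's payoff to Tails: q·8 + (1−q)·(-3) = 11q - 3
  -3q + 6 = 11q - 3  ⇒  -14q = -9  ⇒  q = 9/14.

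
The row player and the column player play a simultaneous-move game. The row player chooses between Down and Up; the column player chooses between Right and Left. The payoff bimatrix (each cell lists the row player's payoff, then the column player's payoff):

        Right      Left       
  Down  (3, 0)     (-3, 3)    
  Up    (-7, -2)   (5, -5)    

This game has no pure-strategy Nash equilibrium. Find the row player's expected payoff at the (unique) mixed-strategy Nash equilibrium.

The column player's mix must leave the row player indifferent between Down and Up.
  the row player's payoff to Down: q·3 + (1−q)·(-3) = 6q - 3
  the row player's payoff to Up: q·(-7) + (1−q)·5 = -12q + 5
  6q - 3 = -12q + 5  ⇒  18q = 8  ⇒  q = 4/9.
At equilibrium the row player is indifferent across rows, so the row player's payoff equals the payoff from Down: (4/9)·3 + (5/9)·(-3) = -1/3.

-1/3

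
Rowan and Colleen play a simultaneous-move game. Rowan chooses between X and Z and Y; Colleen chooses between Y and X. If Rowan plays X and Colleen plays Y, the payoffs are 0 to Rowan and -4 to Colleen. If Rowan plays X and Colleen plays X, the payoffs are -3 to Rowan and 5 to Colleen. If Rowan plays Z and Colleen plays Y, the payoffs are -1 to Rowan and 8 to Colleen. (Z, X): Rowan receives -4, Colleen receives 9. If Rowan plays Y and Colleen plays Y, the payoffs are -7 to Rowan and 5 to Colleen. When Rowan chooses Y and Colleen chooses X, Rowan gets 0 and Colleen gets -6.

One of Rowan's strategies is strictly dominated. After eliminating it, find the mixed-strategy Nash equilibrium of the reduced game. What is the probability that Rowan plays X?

Rowan's strategy Z is strictly dominated by X: 0 > -1 and -3 > -4. Eliminate Z.
Rowan's mix must leave Colleen indifferent between Y and X.
  Colleen's payoff to Y: p·(-4) + (1−p)·5 = -9p + 5
  Colleen's payoff to X: p·5 + (1−p)·(-6) = 11p - 6
  -9p + 5 = 11p - 6  ⇒  -20p = -11  ⇒  p = 11/20.

p = 11/20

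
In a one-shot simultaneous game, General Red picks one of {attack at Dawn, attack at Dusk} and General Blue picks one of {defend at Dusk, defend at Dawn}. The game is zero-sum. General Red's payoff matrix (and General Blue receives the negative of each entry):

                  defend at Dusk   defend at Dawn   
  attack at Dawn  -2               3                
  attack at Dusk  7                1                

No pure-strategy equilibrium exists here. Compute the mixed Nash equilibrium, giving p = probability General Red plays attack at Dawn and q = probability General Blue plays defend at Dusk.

p = 6/11, q = 2/11

General Blue's indifference between defend at Dusk and defend at Dawn determines General Red's mixing probability p:
  General Blue's payoff to defend at Dusk: p·2 + (1−p)·(-7) = 9p - 7
  General Blue's payoff to defend at Dawn: p·(-3) + (1−p)·(-1) = -2p - 1
  9p - 7 = -2p - 1  ⇒  11p = 6  ⇒  p = 6/11.
General Red's indifference between attack at Dawn and attack at Dusk determines General Blue's mixing probability q:
  General Red's payoff to attack at Dawn: q·(-2) + (1−q)·3 = -5q + 3
  General Red's payoff to attack at Dusk: q·7 + (1−q)·1 = 6q + 1
  -5q + 3 = 6q + 1  ⇒  -11q = -2  ⇒  q = 2/11.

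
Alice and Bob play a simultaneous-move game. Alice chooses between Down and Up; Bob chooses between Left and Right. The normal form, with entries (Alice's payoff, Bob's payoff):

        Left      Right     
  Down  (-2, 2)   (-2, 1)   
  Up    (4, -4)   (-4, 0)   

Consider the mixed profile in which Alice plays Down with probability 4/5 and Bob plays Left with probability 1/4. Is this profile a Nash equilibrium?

Check Bob's indifference given Alice's mix p = 4/5:
  payoff from Left = 4/5; payoff from Right = 4/5 — equal.
Check Alice's indifference given Bob's mix q = 1/4:
  payoff from Down = -2; payoff from Up = -2 — equal.
Both players are indifferent, so neither can profitably deviate.

Yes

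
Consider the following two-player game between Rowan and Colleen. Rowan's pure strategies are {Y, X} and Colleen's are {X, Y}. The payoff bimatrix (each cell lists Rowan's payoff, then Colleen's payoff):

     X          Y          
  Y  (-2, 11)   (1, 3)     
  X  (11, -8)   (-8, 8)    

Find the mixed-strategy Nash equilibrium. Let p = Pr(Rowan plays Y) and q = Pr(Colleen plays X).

For Colleen to be willing to mix, Colleen must be indifferent between X and Y, which pins down Rowan's mix.
  Colleen's payoff from X: p·11 + (1−p)·(-8) = 19p - 8
  Colleen's payoff from Y: p·3 + (1−p)·8 = -5p + 8
  19p - 8 = -5p + 8  ⇒  24p = 16  ⇒  p = 2/3.
Set Rowan's expected payoff from Y equal to that from X:
  Rowan's expected payoff from Y: q·(-2) + (1−q)·1 = -3q + 1
  Rowan's expected payoff from X: q·11 + (1−q)·(-8) = 19q - 8
  -3q + 1 = 19q - 8  ⇒  -22q = -9  ⇒  q = 9/22.

p = 2/3, q = 9/22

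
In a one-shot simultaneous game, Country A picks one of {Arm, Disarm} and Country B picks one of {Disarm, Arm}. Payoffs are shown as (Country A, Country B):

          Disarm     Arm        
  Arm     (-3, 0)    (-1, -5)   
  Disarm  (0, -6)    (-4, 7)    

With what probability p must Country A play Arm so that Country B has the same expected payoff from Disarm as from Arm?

For Country B to be willing to mix, Country B must be indifferent between Disarm and Arm, which pins down Country A's mix.
  Country B's expected payoff from Disarm: p·0 + (1−p)·(-6) = 6p - 6
  Country B's expected payoff from Arm: p·(-5) + (1−p)·7 = -12p + 7
  6p - 6 = -12p + 7  ⇒  18p = 13  ⇒  p = 13/18.

p = 13/18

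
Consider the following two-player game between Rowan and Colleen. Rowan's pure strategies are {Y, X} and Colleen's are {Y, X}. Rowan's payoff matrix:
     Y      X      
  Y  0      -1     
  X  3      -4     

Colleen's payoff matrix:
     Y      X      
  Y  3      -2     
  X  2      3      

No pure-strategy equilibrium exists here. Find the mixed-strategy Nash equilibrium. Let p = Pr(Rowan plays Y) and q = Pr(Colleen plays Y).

p = 1/6, q = 1/2

Colleen's indifference between Y and X determines Rowan's mixing probability p:
  Colleen's expected payoff from Y: p·3 + (1−p)·2 = p + 2
  Colleen's expected payoff from X: p·(-2) + (1−p)·3 = -5p + 3
  p + 2 = -5p + 3  ⇒  6p = 1  ⇒  p = 1/6.
Set Rowan's expected payoff from Y equal to that from X:
  Rowan's payoff from Y: q·0 + (1−q)·(-1) = q - 1
  Rowan's payoff from X: q·3 + (1−q)·(-4) = 7q - 4
  q - 1 = 7q - 4  ⇒  -6q = -3  ⇒  q = 1/2.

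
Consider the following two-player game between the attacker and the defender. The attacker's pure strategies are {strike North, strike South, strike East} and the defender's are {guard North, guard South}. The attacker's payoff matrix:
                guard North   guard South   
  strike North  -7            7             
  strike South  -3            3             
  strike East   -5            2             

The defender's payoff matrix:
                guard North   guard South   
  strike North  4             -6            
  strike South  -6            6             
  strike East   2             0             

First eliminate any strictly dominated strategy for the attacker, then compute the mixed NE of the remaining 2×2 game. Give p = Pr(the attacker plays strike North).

The attacker's strategy strike East is strictly dominated by strike South: -3 > -5 and 3 > 2. Eliminate strike East.
For the defender to be willing to mix, the defender must be indifferent between guard North and guard South, which pins down the attacker's mix.
  the defender's payoff to guard North: p·4 + (1−p)·(-6) = 10p - 6
  the defender's payoff to guard South: p·(-6) + (1−p)·6 = -12p + 6
  10p - 6 = -12p + 6  ⇒  22p = 12  ⇒  p = 6/11.

p = 6/11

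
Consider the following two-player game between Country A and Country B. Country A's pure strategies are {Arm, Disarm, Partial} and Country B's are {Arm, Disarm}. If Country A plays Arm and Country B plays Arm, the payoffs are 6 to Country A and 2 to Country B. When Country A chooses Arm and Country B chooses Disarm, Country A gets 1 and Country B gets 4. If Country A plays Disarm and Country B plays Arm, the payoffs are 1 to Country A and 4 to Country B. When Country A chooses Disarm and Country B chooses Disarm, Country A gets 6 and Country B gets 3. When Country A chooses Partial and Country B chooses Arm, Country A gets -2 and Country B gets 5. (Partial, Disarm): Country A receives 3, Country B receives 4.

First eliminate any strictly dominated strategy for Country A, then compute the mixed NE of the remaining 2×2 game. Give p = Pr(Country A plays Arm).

p = 1/3

Country A's strategy Partial is strictly dominated by Disarm: 1 > -2 and 6 > 3. Eliminate Partial.
Set Country B's expected payoff from Arm equal to that from Disarm:
  Country B's expected payoff from Arm: p·2 + (1−p)·4 = -2p + 4
  Country B's expected payoff from Disarm: p·4 + (1−p)·3 = p + 3
  -2p + 4 = p + 3  ⇒  -3p = -1  ⇒  p = 1/3.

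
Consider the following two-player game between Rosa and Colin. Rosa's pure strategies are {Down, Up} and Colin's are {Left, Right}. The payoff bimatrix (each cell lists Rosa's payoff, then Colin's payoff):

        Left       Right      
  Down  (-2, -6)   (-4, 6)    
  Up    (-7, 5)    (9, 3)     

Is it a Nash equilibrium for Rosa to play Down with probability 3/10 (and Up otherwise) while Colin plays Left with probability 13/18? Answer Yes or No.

No

Given Rosa's mix p = 3/10, Colin's payoff from Left is 17/10 but from Right is 39/10. Colin strictly prefers Right, so Colin would not mix.
So the proposed profile is not a Nash equilibrium.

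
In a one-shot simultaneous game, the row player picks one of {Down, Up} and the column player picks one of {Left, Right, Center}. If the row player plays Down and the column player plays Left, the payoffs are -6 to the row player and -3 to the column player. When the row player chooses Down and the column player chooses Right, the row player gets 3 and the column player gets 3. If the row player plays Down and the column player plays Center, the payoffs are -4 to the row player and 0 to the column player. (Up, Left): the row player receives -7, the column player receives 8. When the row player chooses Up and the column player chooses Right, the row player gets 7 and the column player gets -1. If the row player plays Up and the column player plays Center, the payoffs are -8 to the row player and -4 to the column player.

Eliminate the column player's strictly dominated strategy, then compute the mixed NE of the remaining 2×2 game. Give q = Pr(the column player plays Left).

q = 4/5

The column player's strategy Center is strictly dominated by Right: 3 > 0 and -1 > -4. Eliminate Center.
For the row player to be willing to mix, the row player must be indifferent between Down and Up, which pins down the column player's mix.
  the row player's payoff to Down: q·(-6) + (1−q)·3 = -9q + 3
  the row player's payoff to Up: q·(-7) + (1−q)·7 = -14q + 7
  -9q + 3 = -14q + 7  ⇒  5q = 4  ⇒  q = 4/5.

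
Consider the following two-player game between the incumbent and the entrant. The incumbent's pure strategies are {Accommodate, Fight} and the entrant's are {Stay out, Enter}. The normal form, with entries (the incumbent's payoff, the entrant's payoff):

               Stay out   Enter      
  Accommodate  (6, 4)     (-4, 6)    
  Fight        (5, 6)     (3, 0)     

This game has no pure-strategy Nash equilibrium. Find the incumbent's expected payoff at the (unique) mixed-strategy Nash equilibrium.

19/4

In a mixed equilibrium the incumbent is indifferent between Accommodate and Fight; this condition fixes q.
  the incumbent's expected payoff from Accommodate: q·6 + (1−q)·(-4) = 10q - 4
  the incumbent's expected payoff from Fight: q·5 + (1−q)·3 = 2q + 3
  10q - 4 = 2q + 3  ⇒  8q = 7  ⇒  q = 7/8.
At equilibrium the incumbent is indifferent across rows, so the incumbent's payoff equals the payoff from Accommodate: (7/8)·6 + (1/8)·(-4) = 19/4.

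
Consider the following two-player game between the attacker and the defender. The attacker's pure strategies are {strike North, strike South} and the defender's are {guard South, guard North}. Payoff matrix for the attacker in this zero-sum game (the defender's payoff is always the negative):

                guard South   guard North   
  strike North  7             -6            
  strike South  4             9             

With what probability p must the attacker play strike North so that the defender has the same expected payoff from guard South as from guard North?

The defender's indifference between guard South and guard North determines the attacker's mixing probability p:
  the defender's expected payoff from guard South: p·(-7) + (1−p)·(-4) = -3p - 4
  the defender's expected payoff from guard North: p·6 + (1−p)·(-9) = 15p - 9
  -3p - 4 = 15p - 9  ⇒  -18p = -5  ⇒  p = 5/18.

p = 5/18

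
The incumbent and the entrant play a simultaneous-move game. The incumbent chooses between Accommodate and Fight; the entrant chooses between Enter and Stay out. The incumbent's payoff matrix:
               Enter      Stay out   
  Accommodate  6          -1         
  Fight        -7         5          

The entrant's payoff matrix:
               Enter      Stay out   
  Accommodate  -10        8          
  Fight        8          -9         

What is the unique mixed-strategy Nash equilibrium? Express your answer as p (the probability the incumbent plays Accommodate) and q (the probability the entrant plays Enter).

The entrant's indifference between Enter and Stay out determines the incumbent's mixing probability p:
  the entrant's payoff from Enter: p·(-10) + (1−p)·8 = -18p + 8
  the entrant's payoff from Stay out: p·8 + (1−p)·(-9) = 17p - 9
  -18p + 8 = 17p - 9  ⇒  -35p = -17  ⇒  p = 17/35.
The incumbent's indifference between Accommodate and Fight determines the entrant's mixing probability q:
  the incumbent's expected payoff from Accommodate: q·6 + (1−q)·(-1) = 7q - 1
  the incumbent's expected payoff from Fight: q·(-7) + (1−q)·5 = -12q + 5
  7q - 1 = -12q + 5  ⇒  19q = 6  ⇒  q = 6/19.

p = 17/35, q = 6/19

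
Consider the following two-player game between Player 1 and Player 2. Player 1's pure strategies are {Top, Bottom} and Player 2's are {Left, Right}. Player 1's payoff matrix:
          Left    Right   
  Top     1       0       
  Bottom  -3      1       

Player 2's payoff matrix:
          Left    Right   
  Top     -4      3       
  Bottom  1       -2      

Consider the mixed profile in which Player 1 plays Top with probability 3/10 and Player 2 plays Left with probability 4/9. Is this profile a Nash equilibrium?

No

Given Player 2's mix q = 4/9, Player 1's payoff from Top is 4/9 but from Bottom is -7/9. Player 1 strictly prefers Top, so Player 1 would not mix.
So the proposed profile is not a Nash equilibrium.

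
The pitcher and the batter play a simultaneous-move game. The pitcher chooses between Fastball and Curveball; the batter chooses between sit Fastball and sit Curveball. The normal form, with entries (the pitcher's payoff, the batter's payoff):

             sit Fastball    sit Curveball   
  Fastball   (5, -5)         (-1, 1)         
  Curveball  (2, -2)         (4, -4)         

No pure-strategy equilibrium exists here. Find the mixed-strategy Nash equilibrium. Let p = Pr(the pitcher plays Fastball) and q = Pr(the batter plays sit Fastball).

p = 1/4, q = 5/8

The batter's indifference between sit Fastball and sit Curveball determines the pitcher's mixing probability p:
  the batter's expected payoff from sit Fastball: p·(-5) + (1−p)·(-2) = -3p - 2
  the batter's expected payoff from sit Curveball: p·1 + (1−p)·(-4) = 5p - 4
  -3p - 2 = 5p - 4  ⇒  -8p = -2  ⇒  p = 1/4.
The batter's mix must leave the pitcher indifferent between Fastball and Curveball.
  the pitcher's payoff to Fastball: q·5 + (1−q)·(-1) = 6q - 1
  the pitcher's payoff to Curveball: q·2 + (1−q)·4 = -2q + 4
  6q - 1 = -2q + 4  ⇒  8q = 5  ⇒  q = 5/8.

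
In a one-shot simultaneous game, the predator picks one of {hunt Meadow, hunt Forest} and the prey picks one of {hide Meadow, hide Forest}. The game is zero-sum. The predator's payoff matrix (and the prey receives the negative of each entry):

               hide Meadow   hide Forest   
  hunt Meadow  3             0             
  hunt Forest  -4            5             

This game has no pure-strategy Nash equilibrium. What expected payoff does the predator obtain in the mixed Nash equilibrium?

The prey's mix must leave the predator indifferent between hunt Meadow and hunt Forest.
  the predator's payoff from hunt Meadow: q·3 + (1−q)·0 = 3q
  the predator's payoff from hunt Forest: q·(-4) + (1−q)·5 = -9q + 5
  3q = -9q + 5  ⇒  12q = 5  ⇒  q = 5/12.
At equilibrium the predator is indifferent across rows, so the predator's payoff equals the payoff from hunt Meadow: (5/12)·3 + (7/12)·0 = 5/4.

5/4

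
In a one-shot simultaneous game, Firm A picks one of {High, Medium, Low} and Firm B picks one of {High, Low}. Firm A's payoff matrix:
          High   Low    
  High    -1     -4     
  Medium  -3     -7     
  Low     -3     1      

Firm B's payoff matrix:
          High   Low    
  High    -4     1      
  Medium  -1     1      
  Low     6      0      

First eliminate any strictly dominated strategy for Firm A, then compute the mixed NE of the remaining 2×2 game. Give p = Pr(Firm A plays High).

Firm A's strategy Medium is strictly dominated by High: -1 > -3 and -4 > -7. Eliminate Medium.
Firm A's mix must leave Firm B indifferent between High and Low.
  Firm B's payoff to High: p·(-4) + (1−p)·6 = -10p + 6
  Firm B's payoff to Low: p·1 + (1−p)·0 = p
  -10p + 6 = p  ⇒  -11p = -6  ⇒  p = 6/11.

p = 6/11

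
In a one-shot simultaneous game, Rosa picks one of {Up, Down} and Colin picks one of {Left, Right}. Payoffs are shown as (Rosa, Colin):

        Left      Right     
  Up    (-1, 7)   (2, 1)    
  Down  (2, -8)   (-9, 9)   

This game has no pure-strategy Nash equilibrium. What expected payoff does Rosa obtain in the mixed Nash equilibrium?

-5/14

For Rosa to be willing to mix, Rosa must be indifferent between Up and Down, which pins down Colin's mix.
  Rosa's payoff to Up: q·(-1) + (1−q)·2 = -3q + 2
  Rosa's payoff to Down: q·2 + (1−q)·(-9) = 11q - 9
  -3q + 2 = 11q - 9  ⇒  -14q = -11  ⇒  q = 11/14.
At equilibrium Rosa is indifferent across rows, so Rosa's payoff equals the payoff from Up: (11/14)·(-1) + (3/14)·2 = -5/14.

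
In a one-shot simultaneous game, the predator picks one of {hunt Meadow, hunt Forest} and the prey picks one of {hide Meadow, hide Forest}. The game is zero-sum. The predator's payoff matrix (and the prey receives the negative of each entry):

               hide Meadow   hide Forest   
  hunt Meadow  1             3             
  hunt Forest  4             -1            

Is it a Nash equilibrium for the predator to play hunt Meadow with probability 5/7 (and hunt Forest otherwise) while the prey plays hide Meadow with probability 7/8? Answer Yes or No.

Given the prey's mix q = 7/8, the predator's payoff from hunt Meadow is 5/4 but from hunt Forest is 27/8. The predator strictly prefers hunt Forest, so the predator would not mix.
So the proposed profile is not a Nash equilibrium.

No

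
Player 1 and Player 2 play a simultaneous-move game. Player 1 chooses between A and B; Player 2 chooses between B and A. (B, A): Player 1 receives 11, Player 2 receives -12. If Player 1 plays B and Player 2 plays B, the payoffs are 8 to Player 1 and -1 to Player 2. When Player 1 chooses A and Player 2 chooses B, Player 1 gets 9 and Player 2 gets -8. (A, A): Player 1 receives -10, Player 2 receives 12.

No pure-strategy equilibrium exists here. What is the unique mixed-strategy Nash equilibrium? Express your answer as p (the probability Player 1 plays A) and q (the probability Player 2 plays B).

Set Player 2's expected payoff from B equal to that from A:
  Player 2's expected payoff from B: p·(-8) + (1−p)·(-1) = -7p - 1
  Player 2's expected payoff from A: p·12 + (1−p)·(-12) = 24p - 12
  -7p - 1 = 24p - 12  ⇒  -31p = -11  ⇒  p = 11/31.
In a mixed equilibrium Player 1 is indifferent between A and B; this condition fixes q.
  Player 1's payoff from A: q·9 + (1−q)·(-10) = 19q - 10
  Player 1's payoff from B: q·8 + (1−q)·11 = -3q + 11
  19q - 10 = -3q + 11  ⇒  22q = 21  ⇒  q = 21/22.

p = 11/31, q = 21/22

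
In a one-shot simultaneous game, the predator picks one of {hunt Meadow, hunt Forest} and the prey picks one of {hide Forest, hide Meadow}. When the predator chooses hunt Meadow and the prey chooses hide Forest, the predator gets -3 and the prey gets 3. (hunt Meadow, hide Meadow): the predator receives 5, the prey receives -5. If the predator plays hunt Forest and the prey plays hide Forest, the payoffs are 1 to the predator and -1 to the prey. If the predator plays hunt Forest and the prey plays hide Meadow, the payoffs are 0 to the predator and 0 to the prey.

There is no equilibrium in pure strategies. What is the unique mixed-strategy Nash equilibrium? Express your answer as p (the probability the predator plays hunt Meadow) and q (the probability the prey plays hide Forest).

p = 1/9, q = 5/9

The prey's indifference between hide Forest and hide Meadow determines the predator's mixing probability p:
  the prey's expected payoff from hide Forest: p·3 + (1−p)·(-1) = 4p - 1
  the prey's expected payoff from hide Meadow: p·(-5) + (1−p)·0 = -5p
  4p - 1 = -5p  ⇒  9p = 1  ⇒  p = 1/9.
In a mixed equilibrium the predator is indifferent between hunt Meadow and hunt Forest; this condition fixes q.
  the predator's payoff to hunt Meadow: q·(-3) + (1−q)·5 = -8q + 5
  the predator's payoff to hunt Forest: q·1 + (1−q)·0 = q
  -8q + 5 = q  ⇒  -9q = -5  ⇒  q = 5/9.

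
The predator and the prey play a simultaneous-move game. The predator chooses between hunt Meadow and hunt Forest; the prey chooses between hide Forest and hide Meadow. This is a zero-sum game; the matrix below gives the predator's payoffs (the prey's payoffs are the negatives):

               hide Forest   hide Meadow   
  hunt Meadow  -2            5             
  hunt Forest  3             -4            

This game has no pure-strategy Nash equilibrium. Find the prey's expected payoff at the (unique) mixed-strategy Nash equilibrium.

-1/2

For the prey to be willing to mix, the prey must be indifferent between hide Forest and hide Meadow, which pins down the predator's mix.
  the prey's payoff from hide Forest: p·2 + (1−p)·(-3) = 5p - 3
  the prey's payoff from hide Meadow: p·(-5) + (1−p)·4 = -9p + 4
  5p - 3 = -9p + 4  ⇒  14p = 7  ⇒  p = 1/2.
At equilibrium the prey is indifferent across columns, so the prey's payoff equals the payoff from hide Forest: (1/2)·2 + (1/2)·(-3) = -1/2.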